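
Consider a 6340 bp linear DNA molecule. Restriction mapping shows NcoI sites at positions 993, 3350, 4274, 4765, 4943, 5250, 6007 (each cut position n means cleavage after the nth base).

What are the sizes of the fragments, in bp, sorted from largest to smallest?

2357, 993, 924, 757, 491, 333, 307, 178 bp

Linear molecule, 7 cuts → 8 fragments:
  993 − 0 = 993 bp
  3350 − 993 = 2357 bp
  4274 − 3350 = 924 bp
  4765 − 4274 = 491 bp
  4943 − 4765 = 178 bp
  5250 − 4943 = 307 bp
  6007 − 5250 = 757 bp
  6340 − 6007 = 333 bp
Sorted largest to smallest: 2357, 993, 924, 757, 491, 333, 307, 178 bp.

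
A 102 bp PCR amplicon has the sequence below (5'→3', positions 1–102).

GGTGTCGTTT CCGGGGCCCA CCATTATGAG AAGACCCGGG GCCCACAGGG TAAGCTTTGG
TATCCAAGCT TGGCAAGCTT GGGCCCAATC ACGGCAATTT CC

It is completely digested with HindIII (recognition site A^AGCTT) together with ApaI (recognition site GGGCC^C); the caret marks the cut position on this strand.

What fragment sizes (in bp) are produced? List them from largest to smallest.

HindIII sites (AAGCTT) start at positions 52, 66, 75.
HindIII cuts after the first base of each site, so after positions 52, 66, 75.
ApaI sites (GGGCCC) start at positions 14, 39, 81.
ApaI cuts after base 5 of each site (before the last base), so after positions 18, 43, 85.
Combined cut positions: 18, 43, 52, 66, 75, 85.
Linear molecule, 6 cuts → 7 fragments:
  1–18 → 18 bp
  19–43 → 25 bp
  44–52 → 9 bp
  53–66 → 14 bp
  67–75 → 9 bp
  76–85 → 10 bp
  86–102 → 17 bp
Sorted largest to smallest: 25, 18, 17, 14, 10, 9, 9 bp.

25, 18, 17, 14, 10, 9, 9 bp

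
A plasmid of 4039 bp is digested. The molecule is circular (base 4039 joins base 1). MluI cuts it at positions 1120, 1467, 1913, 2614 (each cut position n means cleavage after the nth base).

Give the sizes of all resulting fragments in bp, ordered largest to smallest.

2545, 701, 446, 347 bp

Circular molecule, 4 cuts → 4 fragments:
  1467 − 1120 = 347 bp
  1913 − 1467 = 446 bp
  2614 − 1913 = 701 bp
  wrap: 4039 − 2614 + 1120 = 2545 bp
Sorted largest to smallest: 2545, 701, 446, 347 bp.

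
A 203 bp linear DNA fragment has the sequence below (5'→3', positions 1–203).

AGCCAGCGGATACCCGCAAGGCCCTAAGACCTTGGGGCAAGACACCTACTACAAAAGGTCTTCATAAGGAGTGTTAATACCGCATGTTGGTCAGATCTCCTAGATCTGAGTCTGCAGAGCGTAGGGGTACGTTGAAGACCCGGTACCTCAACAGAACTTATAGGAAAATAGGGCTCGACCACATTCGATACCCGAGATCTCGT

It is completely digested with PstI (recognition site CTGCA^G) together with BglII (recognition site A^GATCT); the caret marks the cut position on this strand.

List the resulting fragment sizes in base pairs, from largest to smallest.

The PstI site (CTGCAG) starts at position 112.
PstI cuts after base 5 of each site (before the last base), so after position 116.
BglII sites (AGATCT) start at positions 93, 102, 195.
BglII cuts after the first base of each site, so after positions 93, 102, 195.
Combined cut positions: 93, 102, 116, 195.
Linear molecule, 4 cuts → 5 fragments:
  1–93 → 93 bp
  94–102 → 9 bp
  103–116 → 14 bp
  117–195 → 79 bp
  196–203 → 8 bp
Sorted largest to smallest: 93, 79, 14, 9, 8 bp.

93, 79, 14, 9, 8 bp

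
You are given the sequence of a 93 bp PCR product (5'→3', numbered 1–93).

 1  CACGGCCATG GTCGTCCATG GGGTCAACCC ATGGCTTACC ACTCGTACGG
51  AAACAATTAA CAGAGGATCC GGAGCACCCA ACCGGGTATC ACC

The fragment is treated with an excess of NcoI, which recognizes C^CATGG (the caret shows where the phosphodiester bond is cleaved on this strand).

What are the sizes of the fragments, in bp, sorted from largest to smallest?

NcoI sites (CCATGG) start at positions 6, 16, 29.
NcoI cuts after the first base of each site, so after positions 6, 16, 29.
Linear molecule, 3 cuts → 4 fragments:
  1–6 → 6 bp
  7–16 → 10 bp
  17–29 → 13 bp
  30–93 → 64 bp
Sorted largest to smallest: 64, 13, 10, 6 bp.

64, 13, 10, 6 bp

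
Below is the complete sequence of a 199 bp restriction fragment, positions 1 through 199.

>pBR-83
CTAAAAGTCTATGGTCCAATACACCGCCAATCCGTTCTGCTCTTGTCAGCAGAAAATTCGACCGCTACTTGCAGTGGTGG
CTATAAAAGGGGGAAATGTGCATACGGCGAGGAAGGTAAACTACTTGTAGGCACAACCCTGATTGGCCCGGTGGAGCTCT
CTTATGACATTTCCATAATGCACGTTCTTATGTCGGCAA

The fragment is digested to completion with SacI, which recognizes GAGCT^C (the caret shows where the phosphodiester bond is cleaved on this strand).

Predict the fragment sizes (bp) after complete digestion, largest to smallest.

The SacI site (GAGCTC) starts at position 154.
SacI cuts after base 5 of each site (before the last base), so after position 158.
Linear molecule, 1 cut → 2 fragments:
  1–158 → 158 bp
  159–199 → 41 bp
Sorted largest to smallest: 158, 41 bp.

158, 41 bp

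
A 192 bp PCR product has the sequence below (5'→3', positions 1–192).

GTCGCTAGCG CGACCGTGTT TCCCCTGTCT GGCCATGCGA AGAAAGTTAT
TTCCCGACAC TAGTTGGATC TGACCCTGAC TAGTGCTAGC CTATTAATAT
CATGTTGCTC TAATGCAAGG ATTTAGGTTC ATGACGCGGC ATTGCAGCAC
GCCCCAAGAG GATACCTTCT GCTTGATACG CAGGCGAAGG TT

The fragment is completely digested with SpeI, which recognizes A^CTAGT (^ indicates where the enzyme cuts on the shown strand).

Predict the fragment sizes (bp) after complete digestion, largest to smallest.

113, 59, 20 bp

SpeI sites (ACTAGT) start at positions 59, 79.
SpeI cuts after the first base of each site, so after positions 59, 79.
Linear molecule, 2 cuts → 3 fragments:
  1–59 → 59 bp
  60–79 → 20 bp
  80–192 → 113 bp
Sorted largest to smallest: 113, 59, 20 bp.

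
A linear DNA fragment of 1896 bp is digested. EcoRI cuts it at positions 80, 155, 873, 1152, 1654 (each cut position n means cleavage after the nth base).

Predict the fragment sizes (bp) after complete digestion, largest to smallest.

Linear molecule, 5 cuts → 6 fragments:
  80 − 0 = 80 bp
  155 − 80 = 75 bp
  873 − 155 = 718 bp
  1152 − 873 = 279 bp
  1654 − 1152 = 502 bp
  1896 − 1654 = 242 bp
Sorted largest to smallest: 718, 502, 279, 242, 80, 75 bp.

718, 502, 279, 242, 80, 75 bp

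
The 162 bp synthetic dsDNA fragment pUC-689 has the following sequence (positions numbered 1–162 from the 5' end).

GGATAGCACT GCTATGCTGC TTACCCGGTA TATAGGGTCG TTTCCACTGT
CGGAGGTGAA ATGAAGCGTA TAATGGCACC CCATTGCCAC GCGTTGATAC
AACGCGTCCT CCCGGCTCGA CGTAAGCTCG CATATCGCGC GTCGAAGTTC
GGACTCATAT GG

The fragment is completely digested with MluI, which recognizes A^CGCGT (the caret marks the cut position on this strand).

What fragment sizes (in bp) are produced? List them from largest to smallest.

89, 60, 13 bp

MluI sites (ACGCGT) start at positions 89, 102.
MluI cuts after the first base of each site, so after positions 89, 102.
Linear molecule, 2 cuts → 3 fragments:
  1–89 → 89 bp
  90–102 → 13 bp
  103–162 → 60 bp
Sorted largest to smallest: 89, 60, 13 bp.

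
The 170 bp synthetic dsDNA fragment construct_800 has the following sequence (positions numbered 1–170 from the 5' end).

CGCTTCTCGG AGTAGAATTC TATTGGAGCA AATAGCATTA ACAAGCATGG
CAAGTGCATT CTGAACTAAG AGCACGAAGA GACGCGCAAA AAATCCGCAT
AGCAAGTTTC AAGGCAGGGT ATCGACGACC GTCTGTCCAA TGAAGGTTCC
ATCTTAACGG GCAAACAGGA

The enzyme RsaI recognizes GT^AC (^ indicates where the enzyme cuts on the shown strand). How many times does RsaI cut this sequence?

0

No occurrence of GTAC is present in the sequence.
RsaI does not cut: 0 sites.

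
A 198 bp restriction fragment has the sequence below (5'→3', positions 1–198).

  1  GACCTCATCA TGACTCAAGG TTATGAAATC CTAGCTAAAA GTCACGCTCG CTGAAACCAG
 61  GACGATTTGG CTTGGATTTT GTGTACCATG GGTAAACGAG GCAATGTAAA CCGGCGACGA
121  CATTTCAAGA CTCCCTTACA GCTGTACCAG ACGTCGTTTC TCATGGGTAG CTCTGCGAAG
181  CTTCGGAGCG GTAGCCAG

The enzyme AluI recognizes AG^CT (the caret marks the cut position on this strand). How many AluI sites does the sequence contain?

AGCT occurs starting at positions 33, 140, 169, 179.
AluI cuts at 4 sites.

4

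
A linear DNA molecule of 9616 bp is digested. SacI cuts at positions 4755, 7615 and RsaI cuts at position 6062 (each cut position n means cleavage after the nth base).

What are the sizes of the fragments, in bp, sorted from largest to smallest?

4755, 2001, 1553, 1307 bp

Combined cut positions (sorted): 4755, 6062, 7615.
Linear molecule, 3 cuts → 4 fragments:
  4755 − 0 = 4755 bp
  6062 − 4755 = 1307 bp
  7615 − 6062 = 1553 bp
  9616 − 7615 = 2001 bp
Sorted largest to smallest: 4755, 2001, 1553, 1307 bp.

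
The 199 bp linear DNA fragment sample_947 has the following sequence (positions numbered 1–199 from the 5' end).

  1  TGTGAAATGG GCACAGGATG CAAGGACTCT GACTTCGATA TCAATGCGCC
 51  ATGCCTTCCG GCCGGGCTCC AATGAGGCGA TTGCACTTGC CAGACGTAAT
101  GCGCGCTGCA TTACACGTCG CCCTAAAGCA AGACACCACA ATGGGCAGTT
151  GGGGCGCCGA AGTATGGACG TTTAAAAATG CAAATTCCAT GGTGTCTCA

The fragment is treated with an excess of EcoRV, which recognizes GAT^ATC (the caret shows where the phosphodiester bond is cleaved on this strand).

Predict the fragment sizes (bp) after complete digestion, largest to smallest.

160, 39 bp

The EcoRV site (GATATC) starts at position 37.
EcoRV cuts after base 3 of each site, so after position 39.
Linear molecule, 1 cut → 2 fragments:
  1–39 → 39 bp
  40–199 → 160 bp
Sorted largest to smallest: 160, 39 bp.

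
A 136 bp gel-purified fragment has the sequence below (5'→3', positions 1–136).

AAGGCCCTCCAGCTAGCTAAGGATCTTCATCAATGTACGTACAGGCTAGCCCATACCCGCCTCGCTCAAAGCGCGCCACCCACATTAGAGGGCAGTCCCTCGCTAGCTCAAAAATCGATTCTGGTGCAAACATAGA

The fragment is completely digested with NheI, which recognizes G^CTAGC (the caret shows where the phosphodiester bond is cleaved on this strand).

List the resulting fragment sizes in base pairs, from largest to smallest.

NheI sites (GCTAGC) start at positions 12, 45, 102.
NheI cuts after the first base of each site, so after positions 12, 45, 102.
Linear molecule, 3 cuts → 4 fragments:
  1–12 → 12 bp
  13–45 → 33 bp
  46–102 → 57 bp
  103–136 → 34 bp
Sorted largest to smallest: 57, 34, 33, 12 bp.

57, 34, 33, 12 bp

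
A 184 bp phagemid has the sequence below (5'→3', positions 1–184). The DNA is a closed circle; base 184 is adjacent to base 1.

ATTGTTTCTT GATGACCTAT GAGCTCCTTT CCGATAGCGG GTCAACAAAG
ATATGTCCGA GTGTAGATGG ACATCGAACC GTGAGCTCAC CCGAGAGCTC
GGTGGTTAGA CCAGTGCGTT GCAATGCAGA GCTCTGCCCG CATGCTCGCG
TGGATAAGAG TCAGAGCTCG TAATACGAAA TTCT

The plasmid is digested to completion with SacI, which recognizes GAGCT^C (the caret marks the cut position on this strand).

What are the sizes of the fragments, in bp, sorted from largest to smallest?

SacI sites (GAGCTC) start at positions 21, 83, 95, 129, 164.
SacI cuts after base 5 of each site (before the last base), so after positions 25, 87, 99, 133, 168.
Circular molecule, 5 cuts → 5 fragments:
  26–87 → 62 bp
  88–99 → 12 bp
  100–133 → 34 bp
  134–168 → 35 bp
  169–184 then 1–25 → 16 + 25 = 41 bp
Sorted largest to smallest: 62, 41, 35, 34, 12 bp.

62, 41, 35, 34, 12 bp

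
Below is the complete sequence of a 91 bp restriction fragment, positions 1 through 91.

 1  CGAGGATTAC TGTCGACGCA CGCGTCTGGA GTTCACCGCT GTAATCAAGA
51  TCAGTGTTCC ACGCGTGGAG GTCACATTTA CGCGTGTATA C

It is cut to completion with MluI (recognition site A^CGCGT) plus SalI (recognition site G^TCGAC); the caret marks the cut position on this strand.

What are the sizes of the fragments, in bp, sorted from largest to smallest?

41, 19, 12, 11, 8 bp

MluI sites (ACGCGT) start at positions 20, 61, 80.
MluI cuts after the first base of each site, so after positions 20, 61, 80.
The SalI site (GTCGAC) starts at position 12.
SalI cuts after the first base of each site, so after position 12.
Combined cut positions: 12, 20, 61, 80.
Linear molecule, 4 cuts → 5 fragments:
  1–12 → 12 bp
  13–20 → 8 bp
  21–61 → 41 bp
  62–80 → 19 bp
  81–91 → 11 bp
Sorted largest to smallest: 41, 19, 12, 11, 8 bp.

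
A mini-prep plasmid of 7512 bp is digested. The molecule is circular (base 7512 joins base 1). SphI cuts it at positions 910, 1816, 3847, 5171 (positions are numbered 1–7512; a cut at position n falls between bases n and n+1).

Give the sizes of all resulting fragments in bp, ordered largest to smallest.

3251, 2031, 1324, 906 bp

Circular molecule, 4 cuts → 4 fragments:
  1816 − 910 = 906 bp
  3847 − 1816 = 2031 bp
  5171 − 3847 = 1324 bp
  wrap: 7512 − 5171 + 910 = 3251 bp
Sorted largest to smallest: 3251, 2031, 1324, 906 bp.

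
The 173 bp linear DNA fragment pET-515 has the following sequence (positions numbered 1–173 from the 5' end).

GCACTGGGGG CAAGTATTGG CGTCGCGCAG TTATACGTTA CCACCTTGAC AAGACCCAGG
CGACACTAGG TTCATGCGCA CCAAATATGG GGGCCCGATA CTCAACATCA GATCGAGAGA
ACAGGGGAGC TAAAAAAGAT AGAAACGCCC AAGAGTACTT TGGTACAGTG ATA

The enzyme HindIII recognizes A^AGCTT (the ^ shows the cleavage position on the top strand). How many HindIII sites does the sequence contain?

0

No occurrence of AAGCTT is present in the sequence.
HindIII does not cut: 0 sites.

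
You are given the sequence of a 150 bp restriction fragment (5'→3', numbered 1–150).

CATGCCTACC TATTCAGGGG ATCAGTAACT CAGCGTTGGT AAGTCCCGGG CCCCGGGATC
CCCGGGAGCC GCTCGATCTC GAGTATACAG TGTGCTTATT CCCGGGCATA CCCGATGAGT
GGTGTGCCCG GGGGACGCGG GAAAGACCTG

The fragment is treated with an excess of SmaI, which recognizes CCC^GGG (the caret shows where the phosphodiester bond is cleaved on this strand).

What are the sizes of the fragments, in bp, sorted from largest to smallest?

47, 40, 26, 21, 9, 7 bp

SmaI sites (CCCGGG) start at positions 45, 52, 61, 101, 127.
SmaI cuts after base 3 of each site, so after positions 47, 54, 63, 103, 129.
Linear molecule, 5 cuts → 6 fragments:
  1–47 → 47 bp
  48–54 → 7 bp
  55–63 → 9 bp
  64–103 → 40 bp
  104–129 → 26 bp
  130–150 → 21 bp
Sorted largest to smallest: 47, 40, 26, 21, 9, 7 bp.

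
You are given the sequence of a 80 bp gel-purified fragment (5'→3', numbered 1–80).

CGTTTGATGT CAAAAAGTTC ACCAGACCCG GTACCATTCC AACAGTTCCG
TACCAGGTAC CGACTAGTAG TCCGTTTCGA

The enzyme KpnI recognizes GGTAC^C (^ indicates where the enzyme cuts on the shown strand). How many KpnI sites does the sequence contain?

2

GGTACC occurs starting at positions 30, 56.
KpnI cuts at 2 sites.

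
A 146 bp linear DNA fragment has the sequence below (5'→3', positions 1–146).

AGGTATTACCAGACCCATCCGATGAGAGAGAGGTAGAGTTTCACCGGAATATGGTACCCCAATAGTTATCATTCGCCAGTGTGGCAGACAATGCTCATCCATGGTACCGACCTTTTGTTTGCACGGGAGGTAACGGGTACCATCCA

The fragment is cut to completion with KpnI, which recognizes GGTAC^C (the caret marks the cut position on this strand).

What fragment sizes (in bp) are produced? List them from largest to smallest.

57, 50, 33, 6 bp

KpnI sites (GGTACC) start at positions 53, 103, 136.
KpnI cuts after base 5 of each site (before the last base), so after positions 57, 107, 140.
Linear molecule, 3 cuts → 4 fragments:
  1–57 → 57 bp
  58–107 → 50 bp
  108–140 → 33 bp
  141–146 → 6 bp
Sorted largest to smallest: 57, 50, 33, 6 bp.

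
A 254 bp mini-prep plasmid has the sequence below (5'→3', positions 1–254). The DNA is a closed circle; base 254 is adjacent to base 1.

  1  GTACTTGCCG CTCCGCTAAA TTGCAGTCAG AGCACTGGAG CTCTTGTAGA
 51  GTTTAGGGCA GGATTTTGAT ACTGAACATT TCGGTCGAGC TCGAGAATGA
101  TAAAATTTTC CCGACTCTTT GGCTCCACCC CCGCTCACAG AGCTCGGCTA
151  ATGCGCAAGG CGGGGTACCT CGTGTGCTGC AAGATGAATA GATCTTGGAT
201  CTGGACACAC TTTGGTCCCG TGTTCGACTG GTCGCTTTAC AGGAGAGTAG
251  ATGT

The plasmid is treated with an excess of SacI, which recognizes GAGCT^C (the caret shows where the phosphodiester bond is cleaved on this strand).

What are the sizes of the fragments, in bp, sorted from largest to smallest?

152, 53, 49 bp

SacI sites (GAGCTC) start at positions 38, 87, 140.
SacI cuts after base 5 of each site (before the last base), so after positions 42, 91, 144.
Circular molecule, 3 cuts → 3 fragments:
  43–91 → 49 bp
  92–144 → 53 bp
  145–254 then 1–42 → 110 + 42 = 152 bp
Sorted largest to smallest: 152, 53, 49 bp.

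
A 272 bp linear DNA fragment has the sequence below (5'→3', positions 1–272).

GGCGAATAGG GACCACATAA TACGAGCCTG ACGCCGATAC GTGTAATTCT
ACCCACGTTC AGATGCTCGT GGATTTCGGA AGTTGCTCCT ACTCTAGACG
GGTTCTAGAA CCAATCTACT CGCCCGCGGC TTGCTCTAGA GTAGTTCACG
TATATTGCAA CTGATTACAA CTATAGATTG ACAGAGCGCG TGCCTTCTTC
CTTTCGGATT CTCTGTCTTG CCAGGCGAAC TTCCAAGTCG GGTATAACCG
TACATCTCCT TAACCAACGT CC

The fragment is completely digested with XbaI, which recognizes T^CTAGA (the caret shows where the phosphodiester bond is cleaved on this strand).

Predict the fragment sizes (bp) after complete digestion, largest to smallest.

137, 93, 31, 11 bp

XbaI sites (TCTAGA) start at positions 93, 104, 135.
XbaI cuts after the first base of each site, so after positions 93, 104, 135.
Linear molecule, 3 cuts → 4 fragments:
  1–93 → 93 bp
  94–104 → 11 bp
  105–135 → 31 bp
  136–272 → 137 bp
Sorted largest to smallest: 137, 93, 31, 11 bp.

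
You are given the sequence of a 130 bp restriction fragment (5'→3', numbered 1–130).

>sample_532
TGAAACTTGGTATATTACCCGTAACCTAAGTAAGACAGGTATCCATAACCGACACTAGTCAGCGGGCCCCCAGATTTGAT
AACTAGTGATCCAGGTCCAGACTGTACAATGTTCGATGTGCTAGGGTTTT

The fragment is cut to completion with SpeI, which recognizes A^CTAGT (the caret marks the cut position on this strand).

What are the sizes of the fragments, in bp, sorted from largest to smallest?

SpeI sites (ACTAGT) start at positions 54, 82.
SpeI cuts after the first base of each site, so after positions 54, 82.
Linear molecule, 2 cuts → 3 fragments:
  1–54 → 54 bp
  55–82 → 28 bp
  83–130 → 48 bp
Sorted largest to smallest: 54, 48, 28 bp.

54, 48, 28 bp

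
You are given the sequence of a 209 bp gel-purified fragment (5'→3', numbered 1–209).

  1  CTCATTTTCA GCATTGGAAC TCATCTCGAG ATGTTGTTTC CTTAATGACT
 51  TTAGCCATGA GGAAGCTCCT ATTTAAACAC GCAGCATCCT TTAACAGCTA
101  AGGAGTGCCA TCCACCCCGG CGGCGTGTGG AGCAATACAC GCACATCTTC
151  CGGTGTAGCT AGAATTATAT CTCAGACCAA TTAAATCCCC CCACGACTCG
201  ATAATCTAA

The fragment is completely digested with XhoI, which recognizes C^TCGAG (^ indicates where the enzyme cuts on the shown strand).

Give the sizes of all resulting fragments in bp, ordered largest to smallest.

184, 25 bp

The XhoI site (CTCGAG) starts at position 25.
XhoI cuts after the first base of each site, so after position 25.
Linear molecule, 1 cut → 2 fragments:
  1–25 → 25 bp
  26–209 → 184 bp
Sorted largest to smallest: 184, 25 bp.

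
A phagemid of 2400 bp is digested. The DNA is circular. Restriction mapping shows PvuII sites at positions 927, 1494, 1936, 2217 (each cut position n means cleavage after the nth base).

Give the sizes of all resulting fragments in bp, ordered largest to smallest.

Circular molecule, 4 cuts → 4 fragments:
  1494 − 927 = 567 bp
  1936 − 1494 = 442 bp
  2217 − 1936 = 281 bp
  wrap: 2400 − 2217 + 927 = 1110 bp
Sorted largest to smallest: 1110, 567, 442, 281 bp.

1110, 567, 442, 281 bp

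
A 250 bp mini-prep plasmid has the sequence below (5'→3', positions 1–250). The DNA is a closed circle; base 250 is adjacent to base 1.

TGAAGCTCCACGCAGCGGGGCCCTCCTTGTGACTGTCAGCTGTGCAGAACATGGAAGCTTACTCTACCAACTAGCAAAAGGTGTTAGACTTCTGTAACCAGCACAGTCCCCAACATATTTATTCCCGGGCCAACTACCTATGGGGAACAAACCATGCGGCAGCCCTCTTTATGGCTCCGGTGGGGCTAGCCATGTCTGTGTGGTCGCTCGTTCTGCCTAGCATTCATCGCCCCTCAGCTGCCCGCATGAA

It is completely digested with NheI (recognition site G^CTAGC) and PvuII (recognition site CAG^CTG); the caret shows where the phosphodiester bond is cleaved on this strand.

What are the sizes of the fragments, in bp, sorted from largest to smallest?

The NheI site (GCTAGC) starts at position 185.
NheI cuts after the first base of each site, so after position 185.
PvuII sites (CAGCTG) start at positions 37, 235.
PvuII cuts after base 3 of each site, so after positions 39, 237.
Combined cut positions: 39, 185, 237.
Circular molecule, 3 cuts → 3 fragments:
  40–185 → 146 bp
  186–237 → 52 bp
  238–250 then 1–39 → 13 + 39 = 52 bp
Sorted largest to smallest: 146, 52, 52 bp.

146, 52, 52 bp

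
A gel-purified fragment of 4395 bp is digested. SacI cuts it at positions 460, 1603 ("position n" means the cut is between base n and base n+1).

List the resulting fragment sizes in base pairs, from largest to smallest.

2792, 1143, 460 bp

Linear molecule, 2 cuts → 3 fragments:
  460 − 0 = 460 bp
  1603 − 460 = 1143 bp
  4395 − 1603 = 2792 bp
Sorted largest to smallest: 2792, 1143, 460 bp.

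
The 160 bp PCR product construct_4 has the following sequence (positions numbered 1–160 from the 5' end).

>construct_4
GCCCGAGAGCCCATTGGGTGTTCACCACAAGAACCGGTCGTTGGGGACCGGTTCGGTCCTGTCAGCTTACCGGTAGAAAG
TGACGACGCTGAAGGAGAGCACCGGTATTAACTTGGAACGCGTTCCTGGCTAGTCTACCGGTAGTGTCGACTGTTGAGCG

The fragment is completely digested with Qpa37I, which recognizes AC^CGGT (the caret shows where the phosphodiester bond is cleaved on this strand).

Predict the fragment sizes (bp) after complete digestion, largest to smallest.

36, 34, 32, 22, 22, 14 bp

Qpa37I sites (ACCGGT) start at positions 33, 47, 69, 101, 137.
Qpa37I cuts after base 2 of each site, so after positions 34, 48, 70, 102, 138.
Linear molecule, 5 cuts → 6 fragments:
  1–34 → 34 bp
  35–48 → 14 bp
  49–70 → 22 bp
  71–102 → 32 bp
  103–138 → 36 bp
  139–160 → 22 bp
Sorted largest to smallest: 36, 34, 32, 22, 22, 14 bp.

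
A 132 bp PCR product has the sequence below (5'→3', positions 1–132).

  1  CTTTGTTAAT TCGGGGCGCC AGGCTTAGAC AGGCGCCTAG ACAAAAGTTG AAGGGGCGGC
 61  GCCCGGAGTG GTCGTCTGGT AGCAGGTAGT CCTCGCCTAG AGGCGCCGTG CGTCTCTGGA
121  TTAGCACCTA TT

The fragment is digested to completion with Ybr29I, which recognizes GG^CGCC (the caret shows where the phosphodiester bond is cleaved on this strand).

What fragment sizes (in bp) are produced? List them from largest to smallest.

44, 29, 26, 17, 16 bp

Ybr29I sites (GGCGCC) start at positions 15, 32, 58, 102.
Ybr29I cuts after base 2 of each site, so after positions 16, 33, 59, 103.
Linear molecule, 4 cuts → 5 fragments:
  1–16 → 16 bp
  17–33 → 17 bp
  34–59 → 26 bp
  60–103 → 44 bp
  104–132 → 29 bp
Sorted largest to smallest: 44, 29, 26, 17, 16 bp.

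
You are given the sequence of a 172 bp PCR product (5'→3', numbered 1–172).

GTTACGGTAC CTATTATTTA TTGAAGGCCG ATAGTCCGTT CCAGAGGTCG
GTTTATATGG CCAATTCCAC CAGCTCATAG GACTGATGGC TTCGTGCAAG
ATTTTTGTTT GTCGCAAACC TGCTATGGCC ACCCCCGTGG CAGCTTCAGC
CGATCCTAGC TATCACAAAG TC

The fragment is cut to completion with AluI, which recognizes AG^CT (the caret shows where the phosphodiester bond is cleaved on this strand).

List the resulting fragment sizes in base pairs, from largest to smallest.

AluI sites (AGCT) start at positions 72, 142, 158.
AluI cuts after base 2 of each site, so after positions 73, 143, 159.
Linear molecule, 3 cuts → 4 fragments:
  1–73 → 73 bp
  74–143 → 70 bp
  144–159 → 16 bp
  160–172 → 13 bp
Sorted largest to smallest: 73, 70, 16, 13 bp.

73, 70, 16, 13 bp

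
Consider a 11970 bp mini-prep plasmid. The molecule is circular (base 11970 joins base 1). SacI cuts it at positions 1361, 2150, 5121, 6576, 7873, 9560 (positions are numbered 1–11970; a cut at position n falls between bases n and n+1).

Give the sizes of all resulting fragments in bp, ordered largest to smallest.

3771, 2971, 1687, 1455, 1297, 789 bp

Circular molecule, 6 cuts → 6 fragments:
  2150 − 1361 = 789 bp
  5121 − 2150 = 2971 bp
  6576 − 5121 = 1455 bp
  7873 − 6576 = 1297 bp
  9560 − 7873 = 1687 bp
  wrap: 11970 − 9560 + 1361 = 3771 bp
Sorted largest to smallest: 3771, 2971, 1687, 1455, 1297, 789 bp.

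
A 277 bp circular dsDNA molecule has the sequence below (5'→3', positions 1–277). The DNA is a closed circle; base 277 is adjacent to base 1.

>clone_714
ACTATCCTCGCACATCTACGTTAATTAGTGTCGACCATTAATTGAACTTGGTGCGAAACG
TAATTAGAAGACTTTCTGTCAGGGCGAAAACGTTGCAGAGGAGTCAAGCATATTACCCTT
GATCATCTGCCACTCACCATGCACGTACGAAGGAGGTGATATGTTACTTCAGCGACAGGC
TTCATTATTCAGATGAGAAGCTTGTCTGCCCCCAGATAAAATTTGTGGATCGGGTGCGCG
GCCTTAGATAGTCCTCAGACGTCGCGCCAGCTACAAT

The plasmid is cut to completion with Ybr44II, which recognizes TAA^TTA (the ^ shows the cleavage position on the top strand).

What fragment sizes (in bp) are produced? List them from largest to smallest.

238, 39 bp

Ybr44II sites (TAATTA) start at positions 22, 61.
Ybr44II cuts after base 3 of each site, so after positions 24, 63.
Circular molecule, 2 cuts → 2 fragments:
  25–63 → 39 bp
  64–277 then 1–24 → 214 + 24 = 238 bp
Sorted largest to smallest: 238, 39 bp.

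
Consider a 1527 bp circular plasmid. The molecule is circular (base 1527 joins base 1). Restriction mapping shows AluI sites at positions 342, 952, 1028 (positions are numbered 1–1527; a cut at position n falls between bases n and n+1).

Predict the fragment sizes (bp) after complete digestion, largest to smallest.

841, 610, 76 bp

Circular molecule, 3 cuts → 3 fragments:
  952 − 342 = 610 bp
  1028 − 952 = 76 bp
  wrap: 1527 − 1028 + 342 = 841 bp
Sorted largest to smallest: 841, 610, 76 bp.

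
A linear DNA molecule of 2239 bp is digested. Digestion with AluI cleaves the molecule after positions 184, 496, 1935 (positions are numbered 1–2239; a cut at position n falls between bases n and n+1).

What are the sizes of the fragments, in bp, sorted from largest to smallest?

Linear molecule, 3 cuts → 4 fragments:
  184 − 0 = 184 bp
  496 − 184 = 312 bp
  1935 − 496 = 1439 bp
  2239 − 1935 = 304 bp
Sorted largest to smallest: 1439, 312, 304, 184 bp.

1439, 312, 304, 184 bp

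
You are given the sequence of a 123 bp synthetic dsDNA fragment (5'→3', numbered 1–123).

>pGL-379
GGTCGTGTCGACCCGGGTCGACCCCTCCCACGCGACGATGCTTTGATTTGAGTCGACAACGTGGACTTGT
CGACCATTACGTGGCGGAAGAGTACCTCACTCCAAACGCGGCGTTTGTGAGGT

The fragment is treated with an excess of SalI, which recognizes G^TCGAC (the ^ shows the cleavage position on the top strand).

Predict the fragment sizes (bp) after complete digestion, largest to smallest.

SalI sites (GTCGAC) start at positions 7, 17, 52, 69.
SalI cuts after the first base of each site, so after positions 7, 17, 52, 69.
Linear molecule, 4 cuts → 5 fragments:
  1–7 → 7 bp
  8–17 → 10 bp
  18–52 → 35 bp
  53–69 → 17 bp
  70–123 → 54 bp
Sorted largest to smallest: 54, 35, 17, 10, 7 bp.

54, 35, 17, 10, 7 bp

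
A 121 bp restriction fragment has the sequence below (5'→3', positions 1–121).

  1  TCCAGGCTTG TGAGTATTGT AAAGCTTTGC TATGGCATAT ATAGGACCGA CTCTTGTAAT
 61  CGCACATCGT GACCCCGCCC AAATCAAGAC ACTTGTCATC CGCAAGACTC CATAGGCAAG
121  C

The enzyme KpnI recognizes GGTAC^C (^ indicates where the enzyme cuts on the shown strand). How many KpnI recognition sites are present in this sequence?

0

No occurrence of GGTACC is present in the sequence.
KpnI does not cut: 0 sites.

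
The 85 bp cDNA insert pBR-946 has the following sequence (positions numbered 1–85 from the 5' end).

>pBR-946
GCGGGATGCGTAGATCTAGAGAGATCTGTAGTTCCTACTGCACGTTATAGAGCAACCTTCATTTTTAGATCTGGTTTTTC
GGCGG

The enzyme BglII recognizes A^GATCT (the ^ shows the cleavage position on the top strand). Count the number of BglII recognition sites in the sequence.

AGATCT occurs starting at positions 12, 22, 67.
BglII cuts at 3 sites.

3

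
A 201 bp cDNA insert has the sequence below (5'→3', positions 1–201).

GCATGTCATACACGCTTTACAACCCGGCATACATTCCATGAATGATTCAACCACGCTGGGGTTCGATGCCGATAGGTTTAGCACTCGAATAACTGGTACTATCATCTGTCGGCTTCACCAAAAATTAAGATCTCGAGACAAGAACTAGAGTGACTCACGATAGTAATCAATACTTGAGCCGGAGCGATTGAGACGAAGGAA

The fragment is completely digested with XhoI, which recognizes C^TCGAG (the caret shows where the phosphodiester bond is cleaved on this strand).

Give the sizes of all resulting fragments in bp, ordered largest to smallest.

The XhoI site (CTCGAG) starts at position 132.
XhoI cuts after the first base of each site, so after position 132.
Linear molecule, 1 cut → 2 fragments:
  1–132 → 132 bp
  133–201 → 69 bp
Sorted largest to smallest: 132, 69 bp.

132, 69 bp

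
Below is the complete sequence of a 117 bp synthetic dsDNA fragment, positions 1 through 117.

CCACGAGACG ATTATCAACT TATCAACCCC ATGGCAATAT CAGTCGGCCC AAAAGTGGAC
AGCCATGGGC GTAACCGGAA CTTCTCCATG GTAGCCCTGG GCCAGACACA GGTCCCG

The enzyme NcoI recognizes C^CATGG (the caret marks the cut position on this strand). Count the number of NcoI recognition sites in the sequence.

3

CCATGG occurs starting at positions 29, 63, 86.
NcoI cuts at 3 sites.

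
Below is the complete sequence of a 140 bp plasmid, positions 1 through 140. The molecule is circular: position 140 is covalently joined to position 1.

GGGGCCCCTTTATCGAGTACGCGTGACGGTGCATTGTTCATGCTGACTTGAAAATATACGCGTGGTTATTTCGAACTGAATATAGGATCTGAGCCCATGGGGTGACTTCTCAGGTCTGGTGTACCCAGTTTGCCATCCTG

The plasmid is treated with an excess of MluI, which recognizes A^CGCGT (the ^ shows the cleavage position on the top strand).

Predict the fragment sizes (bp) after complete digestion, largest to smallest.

MluI sites (ACGCGT) start at positions 19, 58.
MluI cuts after the first base of each site, so after positions 19, 58.
Circular molecule, 2 cuts → 2 fragments:
  20–58 → 39 bp
  59–140 then 1–19 → 82 + 19 = 101 bp
Sorted largest to smallest: 101, 39 bp.

101, 39 bp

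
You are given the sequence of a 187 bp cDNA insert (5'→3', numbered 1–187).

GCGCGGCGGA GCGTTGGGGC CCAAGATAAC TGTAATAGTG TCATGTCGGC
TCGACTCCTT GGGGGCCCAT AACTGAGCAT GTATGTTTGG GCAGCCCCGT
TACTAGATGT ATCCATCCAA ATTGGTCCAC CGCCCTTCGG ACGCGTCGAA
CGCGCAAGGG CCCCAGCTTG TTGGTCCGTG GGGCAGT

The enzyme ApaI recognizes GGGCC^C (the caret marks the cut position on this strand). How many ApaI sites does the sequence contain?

GGGCCC occurs starting at positions 17, 63, 158.
ApaI cuts at 3 sites.

3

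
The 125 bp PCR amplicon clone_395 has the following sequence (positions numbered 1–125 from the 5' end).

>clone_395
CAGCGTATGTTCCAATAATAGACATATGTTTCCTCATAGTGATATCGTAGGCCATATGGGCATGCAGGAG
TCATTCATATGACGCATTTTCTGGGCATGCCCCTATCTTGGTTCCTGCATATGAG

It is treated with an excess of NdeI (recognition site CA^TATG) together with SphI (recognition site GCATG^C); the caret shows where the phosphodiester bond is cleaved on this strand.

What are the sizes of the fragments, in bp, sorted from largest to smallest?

NdeI sites (CATATG) start at positions 23, 53, 76, 118.
NdeI cuts after base 2 of each site, so after positions 24, 54, 77, 119.
SphI sites (GCATGC) start at positions 60, 95.
SphI cuts after base 5 of each site (before the last base), so after positions 64, 99.
Combined cut positions: 24, 54, 64, 77, 99, 119.
Linear molecule, 6 cuts → 7 fragments:
  1–24 → 24 bp
  25–54 → 30 bp
  55–64 → 10 bp
  65–77 → 13 bp
  78–99 → 22 bp
  100–119 → 20 bp
  120–125 → 6 bp
Sorted largest to smallest: 30, 24, 22, 20, 13, 10, 6 bp.

30, 24, 22, 20, 13, 10, 6 bp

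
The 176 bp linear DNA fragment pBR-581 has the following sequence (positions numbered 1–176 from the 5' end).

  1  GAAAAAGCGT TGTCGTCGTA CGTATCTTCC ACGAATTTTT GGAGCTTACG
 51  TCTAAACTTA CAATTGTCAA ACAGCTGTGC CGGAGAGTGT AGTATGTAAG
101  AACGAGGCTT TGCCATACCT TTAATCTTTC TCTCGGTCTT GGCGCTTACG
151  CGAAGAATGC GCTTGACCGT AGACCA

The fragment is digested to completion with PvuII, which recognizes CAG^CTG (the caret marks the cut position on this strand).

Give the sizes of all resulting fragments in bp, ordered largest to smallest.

102, 74 bp

The PvuII site (CAGCTG) starts at position 72.
PvuII cuts after base 3 of each site, so after position 74.
Linear molecule, 1 cut → 2 fragments:
  1–74 → 74 bp
  75–176 → 102 bp
Sorted largest to smallest: 102, 74 bp.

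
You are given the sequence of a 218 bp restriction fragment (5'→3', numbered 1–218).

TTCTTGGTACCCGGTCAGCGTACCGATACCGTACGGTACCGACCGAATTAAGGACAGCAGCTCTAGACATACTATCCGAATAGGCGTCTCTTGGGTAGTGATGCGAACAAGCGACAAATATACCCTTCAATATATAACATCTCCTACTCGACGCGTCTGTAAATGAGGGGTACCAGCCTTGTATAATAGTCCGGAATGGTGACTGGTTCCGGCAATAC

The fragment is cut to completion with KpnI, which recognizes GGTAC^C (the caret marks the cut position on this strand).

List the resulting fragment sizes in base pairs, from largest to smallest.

KpnI sites (GGTACC) start at positions 6, 35, 169.
KpnI cuts after base 5 of each site (before the last base), so after positions 10, 39, 173.
Linear molecule, 3 cuts → 4 fragments:
  1–10 → 10 bp
  11–39 → 29 bp
  40–173 → 134 bp
  174–218 → 45 bp
Sorted largest to smallest: 134, 45, 29, 10 bp.

134, 45, 29, 10 bp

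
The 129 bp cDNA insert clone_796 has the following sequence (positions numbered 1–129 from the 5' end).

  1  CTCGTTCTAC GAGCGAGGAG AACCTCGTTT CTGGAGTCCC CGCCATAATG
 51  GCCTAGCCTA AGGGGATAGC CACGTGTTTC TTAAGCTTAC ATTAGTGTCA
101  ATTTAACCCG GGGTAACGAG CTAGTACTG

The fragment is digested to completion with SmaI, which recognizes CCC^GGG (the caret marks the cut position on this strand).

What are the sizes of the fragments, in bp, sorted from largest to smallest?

109, 20 bp

The SmaI site (CCCGGG) starts at position 107.
SmaI cuts after base 3 of each site, so after position 109.
Linear molecule, 1 cut → 2 fragments:
  1–109 → 109 bp
  110–129 → 20 bp
Sorted largest to smallest: 109, 20 bp.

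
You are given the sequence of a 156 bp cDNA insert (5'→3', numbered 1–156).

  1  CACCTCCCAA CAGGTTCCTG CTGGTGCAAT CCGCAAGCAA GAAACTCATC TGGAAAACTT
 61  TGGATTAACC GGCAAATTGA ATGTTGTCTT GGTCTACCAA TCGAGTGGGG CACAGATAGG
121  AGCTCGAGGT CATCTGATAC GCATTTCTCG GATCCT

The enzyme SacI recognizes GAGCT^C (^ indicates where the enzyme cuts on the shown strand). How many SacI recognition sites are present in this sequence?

GAGCTC occurs starting at position 120.
SacI cuts at 1 site.

1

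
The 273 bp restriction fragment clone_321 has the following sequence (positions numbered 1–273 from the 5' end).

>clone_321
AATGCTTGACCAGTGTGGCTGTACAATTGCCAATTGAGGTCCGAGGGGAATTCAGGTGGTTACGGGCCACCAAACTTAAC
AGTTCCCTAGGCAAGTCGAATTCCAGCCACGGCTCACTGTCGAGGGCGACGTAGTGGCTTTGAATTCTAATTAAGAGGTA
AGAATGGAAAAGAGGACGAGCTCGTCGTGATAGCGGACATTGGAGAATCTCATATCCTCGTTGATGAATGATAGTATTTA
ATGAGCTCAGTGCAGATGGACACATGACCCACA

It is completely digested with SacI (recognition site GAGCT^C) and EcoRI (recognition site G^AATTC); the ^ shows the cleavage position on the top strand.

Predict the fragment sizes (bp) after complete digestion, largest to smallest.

65, 50, 48, 44, 40, 26 bp

SacI sites (GAGCTC) start at positions 178, 243.
SacI cuts after base 5 of each site (before the last base), so after positions 182, 247.
EcoRI sites (GAATTC) start at positions 48, 98, 142.
EcoRI cuts after the first base of each site, so after positions 48, 98, 142.
Combined cut positions: 48, 98, 142, 182, 247.
Linear molecule, 5 cuts → 6 fragments:
  1–48 → 48 bp
  49–98 → 50 bp
  99–142 → 44 bp
  143–182 → 40 bp
  183–247 → 65 bp
  248–273 → 26 bp
Sorted largest to smallest: 65, 50, 48, 44, 40, 26 bp.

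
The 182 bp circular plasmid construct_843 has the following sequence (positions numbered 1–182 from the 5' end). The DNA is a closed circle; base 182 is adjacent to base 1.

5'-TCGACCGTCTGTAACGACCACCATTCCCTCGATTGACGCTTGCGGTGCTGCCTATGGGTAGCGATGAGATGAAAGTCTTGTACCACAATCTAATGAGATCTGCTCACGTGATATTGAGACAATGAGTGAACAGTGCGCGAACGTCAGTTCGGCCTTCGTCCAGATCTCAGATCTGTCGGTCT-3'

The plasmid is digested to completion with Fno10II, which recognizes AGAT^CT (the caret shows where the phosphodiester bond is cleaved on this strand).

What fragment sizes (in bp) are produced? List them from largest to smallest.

109, 66, 7 bp

Fno10II sites (AGATCT) start at positions 96, 162, 169.
Fno10II cuts after base 4 of each site, so after positions 99, 165, 172.
Circular molecule, 3 cuts → 3 fragments:
  100–165 → 66 bp
  166–172 → 7 bp
  173–182 then 1–99 → 10 + 99 = 109 bp
Sorted largest to smallest: 109, 66, 7 bp.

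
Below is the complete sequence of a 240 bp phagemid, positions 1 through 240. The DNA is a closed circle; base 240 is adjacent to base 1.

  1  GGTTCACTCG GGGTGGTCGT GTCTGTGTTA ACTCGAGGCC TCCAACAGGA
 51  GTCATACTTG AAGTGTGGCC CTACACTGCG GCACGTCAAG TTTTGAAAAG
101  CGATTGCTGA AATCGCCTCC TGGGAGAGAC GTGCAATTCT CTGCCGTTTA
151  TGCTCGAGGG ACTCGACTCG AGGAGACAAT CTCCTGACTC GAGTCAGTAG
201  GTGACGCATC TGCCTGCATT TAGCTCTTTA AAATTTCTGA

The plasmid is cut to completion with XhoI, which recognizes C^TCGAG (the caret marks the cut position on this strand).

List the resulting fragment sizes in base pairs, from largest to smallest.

XhoI sites (CTCGAG) start at positions 32, 153, 167, 188.
XhoI cuts after the first base of each site, so after positions 32, 153, 167, 188.
Circular molecule, 4 cuts → 4 fragments:
  33–153 → 121 bp
  154–167 → 14 bp
  168–188 → 21 bp
  189–240 then 1–32 → 52 + 32 = 84 bp
Sorted largest to smallest: 121, 84, 21, 14 bp.

121, 84, 21, 14 bp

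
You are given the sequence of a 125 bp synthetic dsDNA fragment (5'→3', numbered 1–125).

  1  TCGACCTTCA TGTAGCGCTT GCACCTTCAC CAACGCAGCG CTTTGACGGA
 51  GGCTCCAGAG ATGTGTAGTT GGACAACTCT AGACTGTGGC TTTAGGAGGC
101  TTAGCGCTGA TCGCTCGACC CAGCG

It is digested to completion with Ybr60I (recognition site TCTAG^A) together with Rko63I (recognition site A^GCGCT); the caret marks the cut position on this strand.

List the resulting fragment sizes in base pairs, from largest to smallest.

45, 23, 22, 21, 14 bp

The Ybr60I site (TCTAGA) starts at position 78.
Ybr60I cuts after base 5 of each site (before the last base), so after position 82.
Rko63I sites (AGCGCT) start at positions 14, 37, 103.
Rko63I cuts after the first base of each site, so after positions 14, 37, 103.
Combined cut positions: 14, 37, 82, 103.
Linear molecule, 4 cuts → 5 fragments:
  1–14 → 14 bp
  15–37 → 23 bp
  38–82 → 45 bp
  83–103 → 21 bp
  104–125 → 22 bp
Sorted largest to smallest: 45, 23, 22, 21, 14 bp.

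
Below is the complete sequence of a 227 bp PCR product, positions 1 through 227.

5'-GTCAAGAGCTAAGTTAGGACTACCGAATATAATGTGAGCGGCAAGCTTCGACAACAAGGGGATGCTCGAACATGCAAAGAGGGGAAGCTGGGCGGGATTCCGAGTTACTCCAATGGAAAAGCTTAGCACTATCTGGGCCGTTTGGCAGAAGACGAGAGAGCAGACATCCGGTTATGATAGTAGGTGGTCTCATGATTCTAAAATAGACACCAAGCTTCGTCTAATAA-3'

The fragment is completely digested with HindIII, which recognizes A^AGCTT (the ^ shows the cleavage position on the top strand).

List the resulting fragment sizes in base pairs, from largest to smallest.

HindIII sites (AAGCTT) start at positions 43, 119, 212.
HindIII cuts after the first base of each site, so after positions 43, 119, 212.
Linear molecule, 3 cuts → 4 fragments:
  1–43 → 43 bp
  44–119 → 76 bp
  120–212 → 93 bp
  213–227 → 15 bp
Sorted largest to smallest: 93, 76, 43, 15 bp.

93, 76, 43, 15 bp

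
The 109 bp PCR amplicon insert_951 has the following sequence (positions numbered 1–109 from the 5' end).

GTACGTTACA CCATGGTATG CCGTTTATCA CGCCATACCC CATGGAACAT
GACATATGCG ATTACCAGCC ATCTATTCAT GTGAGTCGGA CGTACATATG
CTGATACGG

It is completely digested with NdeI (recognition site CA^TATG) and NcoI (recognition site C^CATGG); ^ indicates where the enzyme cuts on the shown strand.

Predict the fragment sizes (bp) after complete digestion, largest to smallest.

42, 29, 14, 13, 11 bp

NdeI sites (CATATG) start at positions 53, 95.
NdeI cuts after base 2 of each site, so after positions 54, 96.
NcoI sites (CCATGG) start at positions 11, 40.
NcoI cuts after the first base of each site, so after positions 11, 40.
Combined cut positions: 11, 40, 54, 96.
Linear molecule, 4 cuts → 5 fragments:
  1–11 → 11 bp
  12–40 → 29 bp
  41–54 → 14 bp
  55–96 → 42 bp
  97–109 → 13 bp
Sorted largest to smallest: 42, 29, 14, 13, 11 bp.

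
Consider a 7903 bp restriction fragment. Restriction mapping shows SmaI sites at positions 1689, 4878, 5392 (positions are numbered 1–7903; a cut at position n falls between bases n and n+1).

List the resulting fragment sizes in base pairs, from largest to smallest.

3189, 2511, 1689, 514 bp

Linear molecule, 3 cuts → 4 fragments:
  1689 − 0 = 1689 bp
  4878 − 1689 = 3189 bp
  5392 − 4878 = 514 bp
  7903 − 5392 = 2511 bp
Sorted largest to smallest: 3189, 2511, 1689, 514 bp.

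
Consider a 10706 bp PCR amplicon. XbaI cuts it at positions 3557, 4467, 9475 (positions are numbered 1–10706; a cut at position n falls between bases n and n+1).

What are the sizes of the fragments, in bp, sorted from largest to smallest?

Linear molecule, 3 cuts → 4 fragments:
  3557 − 0 = 3557 bp
  4467 − 3557 = 910 bp
  9475 − 4467 = 5008 bp
  10706 − 9475 = 1231 bp
Sorted largest to smallest: 5008, 3557, 1231, 910 bp.

5008, 3557, 1231, 910 bp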